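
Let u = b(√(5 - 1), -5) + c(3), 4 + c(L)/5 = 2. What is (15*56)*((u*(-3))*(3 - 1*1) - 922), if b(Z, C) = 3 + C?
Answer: -714000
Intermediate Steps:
c(L) = -10 (c(L) = -20 + 5*2 = -20 + 10 = -10)
u = -12 (u = (3 - 5) - 10 = -2 - 10 = -12)
(15*56)*((u*(-3))*(3 - 1*1) - 922) = (15*56)*((-12*(-3))*(3 - 1*1) - 922) = 840*(36*(3 - 1) - 922) = 840*(36*2 - 922) = 840*(72 - 922) = 840*(-850) = -714000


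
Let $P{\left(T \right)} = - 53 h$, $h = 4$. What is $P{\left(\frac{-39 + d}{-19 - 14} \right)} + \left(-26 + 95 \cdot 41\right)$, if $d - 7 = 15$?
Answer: $3657$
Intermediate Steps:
$d = 22$ ($d = 7 + 15 = 22$)
$P{\left(T \right)} = -212$ ($P{\left(T \right)} = \left(-53\right) 4 = -212$)
$P{\left(\frac{-39 + d}{-19 - 14} \right)} + \left(-26 + 95 \cdot 41\right) = -212 + \left(-26 + 95 \cdot 41\right) = -212 + \left(-26 + 3895\right) = -212 + 3869 = 3657$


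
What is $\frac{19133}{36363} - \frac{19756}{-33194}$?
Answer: $\frac{676744115}{603516711} \approx 1.1213$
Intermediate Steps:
$\frac{19133}{36363} - \frac{19756}{-33194} = 19133 \cdot \frac{1}{36363} - - \frac{9878}{16597} = \frac{19133}{36363} + \frac{9878}{16597} = \frac{676744115}{603516711}$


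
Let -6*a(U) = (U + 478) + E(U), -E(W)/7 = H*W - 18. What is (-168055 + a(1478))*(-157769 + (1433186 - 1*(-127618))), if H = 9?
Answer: -214500199905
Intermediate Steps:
E(W) = 126 - 63*W (E(W) = -7*(9*W - 18) = -7*(-18 + 9*W) = 126 - 63*W)
a(U) = -302/3 + 31*U/3 (a(U) = -((U + 478) + (126 - 63*U))/6 = -((478 + U) + (126 - 63*U))/6 = -(604 - 62*U)/6 = -302/3 + 31*U/3)
(-168055 + a(1478))*(-157769 + (1433186 - 1*(-127618))) = (-168055 + (-302/3 + (31/3)*1478))*(-157769 + (1433186 - 1*(-127618))) = (-168055 + (-302/3 + 45818/3))*(-157769 + (1433186 + 127618)) = (-168055 + 15172)*(-157769 + 1560804) = -152883*1403035 = -214500199905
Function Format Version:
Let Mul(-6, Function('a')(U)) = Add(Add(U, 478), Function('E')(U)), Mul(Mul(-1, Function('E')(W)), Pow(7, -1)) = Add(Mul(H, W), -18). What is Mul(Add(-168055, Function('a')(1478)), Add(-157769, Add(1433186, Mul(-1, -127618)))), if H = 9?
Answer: -214500199905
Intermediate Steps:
Function('E')(W) = Add(126, Mul(-63, W)) (Function('E')(W) = Mul(-7, Add(Mul(9, W), -18)) = Mul(-7, Add(-18, Mul(9, W))) = Add(126, Mul(-63, W)))
Function('a')(U) = Add(Rational(-302, 3), Mul(Rational(31, 3), U)) (Function('a')(U) = Mul(Rational(-1, 6), Add(Add(U, 478), Add(126, Mul(-63, U)))) = Mul(Rational(-1, 6), Add(Add(478, U), Add(126, Mul(-63, U)))) = Mul(Rational(-1, 6), Add(604, Mul(-62, U))) = Add(Rational(-302, 3), Mul(Rational(31, 3), U)))
Mul(Add(-168055, Function('a')(1478)), Add(-157769, Add(1433186, Mul(-1, -127618)))) = Mul(Add(-168055, Add(Rational(-302, 3), Mul(Rational(31, 3), 1478))), Add(-157769, Add(1433186, Mul(-1, -127618)))) = Mul(Add(-168055, Add(Rational(-302, 3), Rational(45818, 3))), Add(-157769, Add(1433186, 127618))) = Mul(Add(-168055, 15172), Add(-157769, 1560804)) = Mul(-152883, 1403035) = -214500199905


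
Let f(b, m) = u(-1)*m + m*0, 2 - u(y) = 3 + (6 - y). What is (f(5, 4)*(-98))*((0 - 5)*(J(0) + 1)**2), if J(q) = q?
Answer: -15680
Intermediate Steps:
u(y) = -7 + y (u(y) = 2 - (3 + (6 - y)) = 2 - (9 - y) = 2 + (-9 + y) = -7 + y)
f(b, m) = -8*m (f(b, m) = (-7 - 1)*m + m*0 = -8*m + 0 = -8*m)
(f(5, 4)*(-98))*((0 - 5)*(J(0) + 1)**2) = (-8*4*(-98))*((0 - 5)*(0 + 1)**2) = (-32*(-98))*(-5*1**2) = 3136*(-5*1) = 3136*(-5) = -15680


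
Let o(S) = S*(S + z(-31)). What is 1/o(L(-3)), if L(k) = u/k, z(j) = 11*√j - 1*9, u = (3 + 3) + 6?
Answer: 13/15680 + 11*I*√31/15680 ≈ 0.00082908 + 0.003906*I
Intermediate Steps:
u = 12 (u = 6 + 6 = 12)
z(j) = -9 + 11*√j (z(j) = 11*√j - 9 = -9 + 11*√j)
L(k) = 12/k
o(S) = S*(-9 + S + 11*I*√31) (o(S) = S*(S + (-9 + 11*√(-31))) = S*(S + (-9 + 11*(I*√31))) = S*(S + (-9 + 11*I*√31)) = S*(-9 + S + 11*I*√31))
1/o(L(-3)) = 1/((12/(-3))*(-9 + 12/(-3) + 11*I*√31)) = 1/((12*(-⅓))*(-9 + 12*(-⅓) + 11*I*√31)) = 1/(-4*(-9 - 4 + 11*I*√31)) = 1/(-4*(-13 + 11*I*√31)) = 1/(52 - 44*I*√31)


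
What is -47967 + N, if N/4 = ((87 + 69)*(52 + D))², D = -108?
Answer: 305222817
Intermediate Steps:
N = 305270784 (N = 4*((87 + 69)*(52 - 108))² = 4*(156*(-56))² = 4*(-8736)² = 4*76317696 = 305270784)
-47967 + N = -47967 + 305270784 = 305222817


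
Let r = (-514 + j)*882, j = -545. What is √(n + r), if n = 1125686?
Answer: 4*√11978 ≈ 437.78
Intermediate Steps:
r = -934038 (r = (-514 - 545)*882 = -1059*882 = -934038)
√(n + r) = √(1125686 - 934038) = √191648 = 4*√11978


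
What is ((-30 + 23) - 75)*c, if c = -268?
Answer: 21976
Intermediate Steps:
((-30 + 23) - 75)*c = ((-30 + 23) - 75)*(-268) = (-7 - 75)*(-268) = -82*(-268) = 21976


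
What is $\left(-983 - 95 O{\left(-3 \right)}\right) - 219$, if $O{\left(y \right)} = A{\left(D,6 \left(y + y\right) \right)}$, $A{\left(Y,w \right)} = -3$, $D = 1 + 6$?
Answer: $-917$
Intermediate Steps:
$D = 7$
$O{\left(y \right)} = -3$
$\left(-983 - 95 O{\left(-3 \right)}\right) - 219 = \left(-983 - 95 \left(-3\right)\right) - 219 = \left(-983 - -285\right) - 219 = \left(-983 + 285\right) - 219 = -698 - 219 = -917$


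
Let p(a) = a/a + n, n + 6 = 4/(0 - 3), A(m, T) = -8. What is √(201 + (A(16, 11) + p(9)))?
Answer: 4*√105/3 ≈ 13.663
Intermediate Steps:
n = -22/3 (n = -6 + 4/(0 - 3) = -6 + 4/(-3) = -6 + 4*(-⅓) = -6 - 4/3 = -22/3 ≈ -7.3333)
p(a) = -19/3 (p(a) = a/a - 22/3 = 1 - 22/3 = -19/3)
√(201 + (A(16, 11) + p(9))) = √(201 + (-8 - 19/3)) = √(201 - 43/3) = √(560/3) = 4*√105/3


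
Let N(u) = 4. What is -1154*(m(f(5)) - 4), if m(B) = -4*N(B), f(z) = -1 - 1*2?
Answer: 23080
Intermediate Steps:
f(z) = -3 (f(z) = -1 - 2 = -3)
m(B) = -16 (m(B) = -4*4 = -16)
-1154*(m(f(5)) - 4) = -1154*(-16 - 4) = -1154*(-20) = 23080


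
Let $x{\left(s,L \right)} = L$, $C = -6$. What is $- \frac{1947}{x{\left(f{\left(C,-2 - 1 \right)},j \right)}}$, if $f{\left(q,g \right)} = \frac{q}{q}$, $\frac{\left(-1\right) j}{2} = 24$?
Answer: $\frac{649}{16} \approx 40.563$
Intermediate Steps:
$j = -48$ ($j = \left(-2\right) 24 = -48$)
$f{\left(q,g \right)} = 1$
$- \frac{1947}{x{\left(f{\left(C,-2 - 1 \right)},j \right)}} = - \frac{1947}{-48} = \left(-1947\right) \left(- \frac{1}{48}\right) = \frac{649}{16}$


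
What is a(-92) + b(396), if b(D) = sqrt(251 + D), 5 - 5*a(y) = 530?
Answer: -105 + sqrt(647) ≈ -79.564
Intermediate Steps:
a(y) = -105 (a(y) = 1 - 1/5*530 = 1 - 106 = -105)
a(-92) + b(396) = -105 + sqrt(251 + 396) = -105 + sqrt(647)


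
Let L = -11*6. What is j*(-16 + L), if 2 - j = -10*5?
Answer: -4264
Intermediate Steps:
L = -66
j = 52 (j = 2 - (-10)*5 = 2 - 1*(-50) = 2 + 50 = 52)
j*(-16 + L) = 52*(-16 - 66) = 52*(-82) = -4264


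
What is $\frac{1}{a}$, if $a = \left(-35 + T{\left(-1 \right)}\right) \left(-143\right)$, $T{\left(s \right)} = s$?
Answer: $\frac{1}{5148} \approx 0.00019425$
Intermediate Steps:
$a = 5148$ ($a = \left(-35 - 1\right) \left(-143\right) = \left(-36\right) \left(-143\right) = 5148$)
$\frac{1}{a} = \frac{1}{5148}$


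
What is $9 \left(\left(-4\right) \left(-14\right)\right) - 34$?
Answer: $470$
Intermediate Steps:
$9 \left(\left(-4\right) \left(-14\right)\right) - 34 = 9 \cdot 56 - 34 = 504 - 34 = 470$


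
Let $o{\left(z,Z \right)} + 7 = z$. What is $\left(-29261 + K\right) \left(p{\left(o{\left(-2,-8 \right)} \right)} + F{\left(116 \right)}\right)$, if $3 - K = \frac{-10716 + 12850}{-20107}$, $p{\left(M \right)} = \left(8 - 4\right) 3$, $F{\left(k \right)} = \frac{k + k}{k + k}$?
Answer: $- \frac{7647750136}{20107} \approx -3.8035 \cdot 10^{5}$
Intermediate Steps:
$o{\left(z,Z \right)} = -7 + z$
$F{\left(k \right)} = 1$ ($F{\left(k \right)} = \frac{2 k}{2 k} = 2 k \frac{1}{2 k} = 1$)
$p{\left(M \right)} = 12$ ($p{\left(M \right)} = 4 \cdot 3 = 12$)
$K = \frac{62455}{20107}$ ($K = 3 - \frac{-10716 + 12850}{-20107} = 3 - 2134 \left(- \frac{1}{20107}\right) = 3 - - \frac{2134}{20107} = 3 + \frac{2134}{20107} = \frac{62455}{20107} \approx 3.1061$)
$\left(-29261 + K\right) \left(p{\left(o{\left(-2,-8 \right)} \right)} + F{\left(116 \right)}\right) = \left(-29261 + \frac{62455}{20107}\right) \left(12 + 1\right) = \left(- \frac{588288472}{20107}\right) 13 = - \frac{7647750136}{20107}$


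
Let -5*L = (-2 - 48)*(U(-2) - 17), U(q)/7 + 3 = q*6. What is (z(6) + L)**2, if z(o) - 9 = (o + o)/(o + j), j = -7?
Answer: 1495729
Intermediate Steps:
z(o) = 9 + 2*o/(-7 + o) (z(o) = 9 + (o + o)/(o - 7) = 9 + (2*o)/(-7 + o) = 9 + 2*o/(-7 + o))
U(q) = -21 + 42*q (U(q) = -21 + 7*(q*6) = -21 + 7*(6*q) = -21 + 42*q)
L = -1220 (L = -(-2 - 48)*((-21 + 42*(-2)) - 17)/5 = -(-10)*((-21 - 84) - 17) = -(-10)*(-105 - 17) = -(-10)*(-122) = -1/5*6100 = -1220)
(z(6) + L)**2 = ((-63 + 11*6)/(-7 + 6) - 1220)**2 = ((-63 + 66)/(-1) - 1220)**2 = (-1*3 - 1220)**2 = (-3 - 1220)**2 = (-1223)**2 = 1495729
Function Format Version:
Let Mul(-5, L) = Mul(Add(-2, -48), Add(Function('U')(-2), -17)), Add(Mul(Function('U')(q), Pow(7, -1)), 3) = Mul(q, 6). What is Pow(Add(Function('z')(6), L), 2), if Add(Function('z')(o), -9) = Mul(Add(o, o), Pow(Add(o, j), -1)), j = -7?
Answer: 1495729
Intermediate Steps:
Function('z')(o) = Add(9, Mul(2, o, Pow(Add(-7, o), -1))) (Function('z')(o) = Add(9, Mul(Add(o, o), Pow(Add(o, -7), -1))) = Add(9, Mul(Mul(2, o), Pow(Add(-7, o), -1))) = Add(9, Mul(2, o, Pow(Add(-7, o), -1))))
Function('U')(q) = Add(-21, Mul(42, q)) (Function('U')(q) = Add(-21, Mul(7, Mul(q, 6))) = Add(-21, Mul(7, Mul(6, q))) = Add(-21, Mul(42, q)))
L = -1220 (L = Mul(Rational(-1, 5), Mul(Add(-2, -48), Add(Add(-21, Mul(42, -2)), -17))) = Mul(Rational(-1, 5), Mul(-50, Add(Add(-21, -84), -17))) = Mul(Rational(-1, 5), Mul(-50, Add(-105, -17))) = Mul(Rational(-1, 5), Mul(-50, -122)) = Mul(Rational(-1, 5), 6100) = -1220)
Pow(Add(Function('z')(6), L), 2) = Pow(Add(Mul(Pow(Add(-7, 6), -1), Add(-63, Mul(11, 6))), -1220), 2) = Pow(Add(Mul(Pow(-1, -1), Add(-63, 66)), -1220), 2) = Pow(Add(Mul(-1, 3), -1220), 2) = Pow(Add(-3, -1220), 2) = Pow(-1223, 2) = 1495729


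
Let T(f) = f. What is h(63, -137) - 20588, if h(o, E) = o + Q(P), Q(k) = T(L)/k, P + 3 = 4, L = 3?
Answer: -20522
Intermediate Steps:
P = 1 (P = -3 + 4 = 1)
Q(k) = 3/k
h(o, E) = 3 + o (h(o, E) = o + 3/1 = o + 3*1 = o + 3 = 3 + o)
h(63, -137) - 20588 = (3 + 63) - 20588 = 66 - 20588 = -20522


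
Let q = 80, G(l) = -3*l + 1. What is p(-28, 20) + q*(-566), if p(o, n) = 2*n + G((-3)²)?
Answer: -45266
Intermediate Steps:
G(l) = 1 - 3*l
p(o, n) = -26 + 2*n (p(o, n) = 2*n + (1 - 3*(-3)²) = 2*n + (1 - 3*9) = 2*n + (1 - 27) = 2*n - 26 = -26 + 2*n)
p(-28, 20) + q*(-566) = (-26 + 2*20) + 80*(-566) = (-26 + 40) - 45280 = 14 - 45280 = -45266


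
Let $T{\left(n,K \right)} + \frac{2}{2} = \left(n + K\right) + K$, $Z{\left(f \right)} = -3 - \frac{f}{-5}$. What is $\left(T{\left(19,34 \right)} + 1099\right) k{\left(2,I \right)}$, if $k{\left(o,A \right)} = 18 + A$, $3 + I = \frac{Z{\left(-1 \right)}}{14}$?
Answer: $\frac{122529}{7} \approx 17504.0$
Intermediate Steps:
$Z{\left(f \right)} = -3 + \frac{f}{5}$ ($Z{\left(f \right)} = -3 - f \left(- \frac{1}{5}\right) = -3 - - \frac{f}{5} = -3 + \frac{f}{5}$)
$I = - \frac{113}{35}$ ($I = -3 + \frac{-3 + \frac{1}{5} \left(-1\right)}{14} = -3 + \left(-3 - \frac{1}{5}\right) \frac{1}{14} = -3 - \frac{8}{35} = - \frac{113}{35} \approx -3.2286$)
$T{\left(n,K \right)} = -1 + n + 2 K$ ($T{\left(n,K \right)} = -1 + \left(\left(n + K\right) + K\right) = -1 + \left(\left(K + n\right) + K\right) = -1 + \left(n + 2 K\right) = -1 + n + 2 K$)
$\left(T{\left(19,34 \right)} + 1099\right) k{\left(2,I \right)} = \left(\left(-1 + 19 + 2 \cdot 34\right) + 1099\right) \left(18 - \frac{113}{35}\right) = \left(\left(-1 + 19 + 68\right) + 1099\right) \frac{517}{35} = \left(86 + 1099\right) \frac{517}{35} = 1185 \cdot \frac{517}{35} = \frac{122529}{7}$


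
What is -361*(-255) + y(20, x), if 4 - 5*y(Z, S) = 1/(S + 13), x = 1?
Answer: 1288781/14 ≈ 92056.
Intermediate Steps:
y(Z, S) = ⅘ - 1/(5*(13 + S)) (y(Z, S) = ⅘ - 1/(5*(S + 13)) = ⅘ - 1/(5*(13 + S)))
-361*(-255) + y(20, x) = -361*(-255) + (51 + 4*1)/(5*(13 + 1)) = 92055 + (⅕)*(51 + 4)/14 = 92055 + (⅕)*(1/14)*55 = 92055 + 11/14 = 1288781/14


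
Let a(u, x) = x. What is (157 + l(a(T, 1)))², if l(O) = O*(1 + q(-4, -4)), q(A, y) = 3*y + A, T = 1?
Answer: 20164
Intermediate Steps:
q(A, y) = A + 3*y
l(O) = -15*O (l(O) = O*(1 + (-4 + 3*(-4))) = O*(1 + (-4 - 12)) = O*(1 - 16) = O*(-15) = -15*O)
(157 + l(a(T, 1)))² = (157 - 15*1)² = (157 - 15)² = 142² = 20164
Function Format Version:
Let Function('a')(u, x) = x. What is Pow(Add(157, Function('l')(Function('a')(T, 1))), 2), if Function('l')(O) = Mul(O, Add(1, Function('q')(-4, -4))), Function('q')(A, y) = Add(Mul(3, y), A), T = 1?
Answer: 20164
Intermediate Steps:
Function('q')(A, y) = Add(A, Mul(3, y))
Function('l')(O) = Mul(-15, O) (Function('l')(O) = Mul(O, Add(1, Add(-4, Mul(3, -4)))) = Mul(O, Add(1, Add(-4, -12))) = Mul(O, Add(1, -16)) = Mul(O, -15) = Mul(-15, O))
Pow(Add(157, Function('l')(Function('a')(T, 1))), 2) = Pow(Add(157, Mul(-15, 1)), 2) = Pow(Add(157, -15), 2) = Pow(142, 2) = 20164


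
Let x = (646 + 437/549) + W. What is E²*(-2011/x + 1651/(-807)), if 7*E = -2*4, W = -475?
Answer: -2392400432/133197771 ≈ -17.961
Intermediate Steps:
x = 94316/549 (x = (646 + 437/549) - 475 = 355091/549 - 475 = 94316/549 ≈ 171.80)
E = -8/7 (E = (-2*4)/7 = (⅐)*(-8) = -8/7 ≈ -1.1429)
E²*(-2011/x + 1651/(-807)) = (-8/7)²*(-2011/94316/549 + 1651/(-807)) = 64*(-2011*549/94316 + 1651*(-1/807))/49 = 64*(-1104039/94316 - 1651/807)/49 = (64/49)*(-1046675189/76113012) = -2392400432/133197771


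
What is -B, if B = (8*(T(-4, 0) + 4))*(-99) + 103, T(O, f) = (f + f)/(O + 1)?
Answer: 3065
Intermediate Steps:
T(O, f) = 2*f/(1 + O) (T(O, f) = (2*f)/(1 + O) = 2*f/(1 + O))
B = -3065 (B = (8*(2*0/(1 - 4) + 4))*(-99) + 103 = (8*(2*0/(-3) + 4))*(-99) + 103 = (8*(2*0*(-⅓) + 4))*(-99) + 103 = (8*(0 + 4))*(-99) + 103 = (8*4)*(-99) + 103 = 32*(-99) + 103 = -3168 + 103 = -3065)
-B = -1*(-3065) = 3065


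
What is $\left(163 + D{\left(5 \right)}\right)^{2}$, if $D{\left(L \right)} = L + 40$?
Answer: $43264$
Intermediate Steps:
$D{\left(L \right)} = 40 + L$
$\left(163 + D{\left(5 \right)}\right)^{2} = \left(163 + \left(40 + 5\right)\right)^{2} = \left(163 + 45\right)^{2} = 208^{2} = 43264$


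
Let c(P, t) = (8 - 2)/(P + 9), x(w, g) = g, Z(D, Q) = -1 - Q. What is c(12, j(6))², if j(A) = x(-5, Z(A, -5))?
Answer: 4/49 ≈ 0.081633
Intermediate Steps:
j(A) = 4 (j(A) = -1 - 1*(-5) = -1 + 5 = 4)
c(P, t) = 6/(9 + P)
c(12, j(6))² = (6/(9 + 12))² = (6/21)² = (6*(1/21))² = (2/7)² = 4/49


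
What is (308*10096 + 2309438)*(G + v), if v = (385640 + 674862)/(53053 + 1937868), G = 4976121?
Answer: 53686443907582264658/1990921 ≈ 2.6966e+13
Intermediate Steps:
v = 1060502/1990921 ≈ 0.53267
(308*10096 + 2309438)*(G + v) = (308*10096 + 2309438)*(4976121 + 1060502/1990921) = (3109568 + 2309438)*(9907064857943/1990921) = 5419006*(9907064857943/1990921) = 53686443907582264658/1990921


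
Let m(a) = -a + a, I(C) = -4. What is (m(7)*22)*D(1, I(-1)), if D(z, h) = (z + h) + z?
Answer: 0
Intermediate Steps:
D(z, h) = h + 2*z (D(z, h) = (h + z) + z = h + 2*z)
m(a) = 0
(m(7)*22)*D(1, I(-1)) = (0*22)*(-4 + 2*1) = 0*(-4 + 2) = 0*(-2) = 0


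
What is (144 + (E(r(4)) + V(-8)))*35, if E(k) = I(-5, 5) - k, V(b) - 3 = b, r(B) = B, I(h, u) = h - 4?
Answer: 4410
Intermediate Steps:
I(h, u) = -4 + h
V(b) = 3 + b
E(k) = -9 - k (E(k) = (-4 - 5) - k = -9 - k)
(144 + (E(r(4)) + V(-8)))*35 = (144 + ((-9 - 1*4) + (3 - 8)))*35 = (144 + ((-9 - 4) - 5))*35 = (144 + (-13 - 5))*35 = (144 - 18)*35 = 126*35 = 4410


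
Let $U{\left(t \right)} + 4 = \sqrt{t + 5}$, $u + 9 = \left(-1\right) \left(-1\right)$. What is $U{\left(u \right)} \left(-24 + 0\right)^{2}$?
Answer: $-2304 + 576 i \sqrt{3} \approx -2304.0 + 997.66 i$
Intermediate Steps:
$u = -8$ ($u = -9 - -1 = -9 + 1 = -8$)
$U{\left(t \right)} = -4 + \sqrt{5 + t}$ ($U{\left(t \right)} = -4 + \sqrt{t + 5} = -4 + \sqrt{5 + t}$)
$U{\left(u \right)} \left(-24 + 0\right)^{2} = \left(-4 + \sqrt{5 - 8}\right) \left(-24 + 0\right)^{2} = \left(-4 + \sqrt{-3}\right) \left(-24\right)^{2} = \left(-4 + i \sqrt{3}\right) 576 = -2304 + 576 i \sqrt{3}$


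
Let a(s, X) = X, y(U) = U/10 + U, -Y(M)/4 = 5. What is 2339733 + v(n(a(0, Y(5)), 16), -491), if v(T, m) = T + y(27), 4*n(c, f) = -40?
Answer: 23397527/10 ≈ 2.3398e+6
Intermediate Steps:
Y(M) = -20 (Y(M) = -4*5 = -20)
y(U) = 11*U/10 (y(U) = U*(⅒) + U = U/10 + U = 11*U/10)
n(c, f) = -10 (n(c, f) = (¼)*(-40) = -10)
v(T, m) = 297/10 + T (v(T, m) = T + (11/10)*27 = T + 297/10 = 297/10 + T)
2339733 + v(n(a(0, Y(5)), 16), -491) = 2339733 + (297/10 - 10) = 2339733 + 197/10 = 23397527/10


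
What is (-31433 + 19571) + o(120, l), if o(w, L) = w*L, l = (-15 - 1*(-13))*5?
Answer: -13062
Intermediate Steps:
l = -10 (l = (-15 + 13)*5 = -2*5 = -10)
o(w, L) = L*w
(-31433 + 19571) + o(120, l) = (-31433 + 19571) - 10*120 = -11862 - 1200 = -13062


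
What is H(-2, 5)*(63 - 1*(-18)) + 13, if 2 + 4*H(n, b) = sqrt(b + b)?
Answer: -55/2 + 81*sqrt(10)/4 ≈ 36.536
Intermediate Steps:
H(n, b) = -1/2 + sqrt(2)*sqrt(b)/4 (H(n, b) = -1/2 + sqrt(b + b)/4 = -1/2 + sqrt(2*b)/4 = -1/2 + (sqrt(2)*sqrt(b))/4 = -1/2 + sqrt(2)*sqrt(b)/4)
H(-2, 5)*(63 - 1*(-18)) + 13 = (-1/2 + sqrt(2)*sqrt(5)/4)*(63 - 1*(-18)) + 13 = (-1/2 + sqrt(10)/4)*(63 + 18) + 13 = (-1/2 + sqrt(10)/4)*81 + 13 = (-81/2 + 81*sqrt(10)/4) + 13 = -55/2 + 81*sqrt(10)/4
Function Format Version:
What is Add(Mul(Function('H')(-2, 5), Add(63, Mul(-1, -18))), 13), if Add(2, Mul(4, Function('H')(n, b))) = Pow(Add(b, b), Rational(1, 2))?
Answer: Add(Rational(-55, 2), Mul(Rational(81, 4), Pow(10, Rational(1, 2)))) ≈ 36.536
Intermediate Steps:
Function('H')(n, b) = Add(Rational(-1, 2), Mul(Rational(1, 4), Pow(2, Rational(1, 2)), Pow(b, Rational(1, 2)))) (Function('H')(n, b) = Add(Rational(-1, 2), Mul(Rational(1, 4), Pow(Add(b, b), Rational(1, 2)))) = Add(Rational(-1, 2), Mul(Rational(1, 4), Pow(Mul(2, b), Rational(1, 2)))) = Add(Rational(-1, 2), Mul(Rational(1, 4), Mul(Pow(2, Rational(1, 2)), Pow(b, Rational(1, 2))))) = Add(Rational(-1, 2), Mul(Rational(1, 4), Pow(2, Rational(1, 2)), Pow(b, Rational(1, 2)))))
Add(Mul(Function('H')(-2, 5), Add(63, Mul(-1, -18))), 13) = Add(Mul(Add(Rational(-1, 2), Mul(Rational(1, 4), Pow(2, Rational(1, 2)), Pow(5, Rational(1, 2)))), Add(63, Mul(-1, -18))), 13) = Add(Mul(Add(Rational(-1, 2), Mul(Rational(1, 4), Pow(10, Rational(1, 2)))), Add(63, 18)), 13) = Add(Mul(Add(Rational(-1, 2), Mul(Rational(1, 4), Pow(10, Rational(1, 2)))), 81), 13) = Add(Add(Rational(-81, 2), Mul(Rational(81, 4), Pow(10, Rational(1, 2)))), 13) = Add(Rational(-55, 2), Mul(Rational(81, 4), Pow(10, Rational(1, 2))))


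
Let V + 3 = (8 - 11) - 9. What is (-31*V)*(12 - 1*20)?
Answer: -3720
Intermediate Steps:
V = -15 (V = -3 + ((8 - 11) - 9) = -3 + (-3 - 9) = -3 - 12 = -15)
(-31*V)*(12 - 1*20) = (-31*(-15))*(12 - 1*20) = 465*(12 - 20) = 465*(-8) = -3720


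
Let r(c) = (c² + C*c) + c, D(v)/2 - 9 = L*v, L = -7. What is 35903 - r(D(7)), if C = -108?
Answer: 20943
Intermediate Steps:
D(v) = 18 - 14*v (D(v) = 18 + 2*(-7*v) = 18 - 14*v)
r(c) = c² - 107*c (r(c) = (c² - 108*c) + c = c² - 107*c)
35903 - r(D(7)) = 35903 - (18 - 14*7)*(-107 + (18 - 14*7)) = 35903 - (18 - 98)*(-107 + (18 - 98)) = 35903 - (-80)*(-107 - 80) = 35903 - (-80)*(-187) = 35903 - 1*14960 = 35903 - 14960 = 20943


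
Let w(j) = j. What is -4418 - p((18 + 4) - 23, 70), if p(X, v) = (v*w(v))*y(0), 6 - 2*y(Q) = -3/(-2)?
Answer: -15443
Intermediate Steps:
y(Q) = 9/4 (y(Q) = 3 - (-3)/(2*(-2)) = 3 - (-3)*(-1)/(2*2) = 3 - ½*3/2 = 3 - ¾ = 9/4)
p(X, v) = 9*v²/4 (p(X, v) = (v*v)*(9/4) = v²*(9/4) = 9*v²/4)
-4418 - p((18 + 4) - 23, 70) = -4418 - 9*70²/4 = -4418 - 9*4900/4 = -4418 - 1*11025 = -4418 - 11025 = -15443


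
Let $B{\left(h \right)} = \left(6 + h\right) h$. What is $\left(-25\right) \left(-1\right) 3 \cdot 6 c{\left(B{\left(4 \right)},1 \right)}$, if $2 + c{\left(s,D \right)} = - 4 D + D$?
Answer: $-2250$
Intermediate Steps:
$B{\left(h \right)} = h \left(6 + h\right)$
$c{\left(s,D \right)} = -2 - 3 D$ ($c{\left(s,D \right)} = -2 + \left(- 4 D + D\right) = -2 - 3 D$)
$\left(-25\right) \left(-1\right) 3 \cdot 6 c{\left(B{\left(4 \right)},1 \right)} = \left(-25\right) \left(-1\right) 3 \cdot 6 \left(-2 - 3\right) = 25 \cdot 18 \left(-2 - 3\right) = 25 \cdot 18 \left(-5\right) = 25 \left(-90\right) = -2250$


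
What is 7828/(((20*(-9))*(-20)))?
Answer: 1957/900 ≈ 2.1744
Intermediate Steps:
7828/(((20*(-9))*(-20))) = 7828/((-180*(-20))) = 7828/3600 = 7828*(1/3600) = 1957/900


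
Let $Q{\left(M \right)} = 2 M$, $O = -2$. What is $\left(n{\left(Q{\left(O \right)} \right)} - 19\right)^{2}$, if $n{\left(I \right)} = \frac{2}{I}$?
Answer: $\frac{1521}{4} \approx 380.25$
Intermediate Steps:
$\left(n{\left(Q{\left(O \right)} \right)} - 19\right)^{2} = \left(\frac{2}{2 \left(-2\right)} - 19\right)^{2} = \left(\frac{2}{-4} - 19\right)^{2} = \left(2 \left(- \frac{1}{4}\right) - 19\right)^{2} = \left(- \frac{1}{2} - 19\right)^{2} = \left(- \frac{39}{2}\right)^{2} = \frac{1521}{4}$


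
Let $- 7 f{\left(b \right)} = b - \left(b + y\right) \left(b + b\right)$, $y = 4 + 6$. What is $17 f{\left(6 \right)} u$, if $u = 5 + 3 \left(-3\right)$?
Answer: $- \frac{12648}{7} \approx -1806.9$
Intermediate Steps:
$y = 10$
$f{\left(b \right)} = - \frac{b}{7} + \frac{2 b \left(10 + b\right)}{7}$ ($f{\left(b \right)} = - \frac{b - \left(b + 10\right) \left(b + b\right)}{7} = - \frac{b - \left(10 + b\right) 2 b}{7} = - \frac{b - 2 b \left(10 + b\right)}{7} = - \frac{b}{7} + \frac{2 b \left(10 + b\right)}{7}$)
$u = -4$ ($u = 5 - 9 = -4$)
$17 f{\left(6 \right)} u = 17 \cdot \frac{1}{7} \cdot 6 \left(19 + 2 \cdot 6\right) \left(-4\right) = 17 \cdot \frac{1}{7} \cdot 6 \left(19 + 12\right) \left(-4\right) = 17 \cdot \frac{1}{7} \cdot 6 \cdot 31 \left(-4\right) = 17 \cdot \frac{186}{7} \left(-4\right) = \frac{3162}{7} \left(-4\right) = - \frac{12648}{7}$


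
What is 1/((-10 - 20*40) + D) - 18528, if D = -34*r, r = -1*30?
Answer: -3890879/210 ≈ -18528.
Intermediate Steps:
r = -30
D = 1020 (D = -34*(-30) = 1020)
1/((-10 - 20*40) + D) - 18528 = 1/((-10 - 20*40) + 1020) - 18528 = 1/((-10 - 800) + 1020) - 18528 = 1/(-810 + 1020) - 18528 = 1/210 - 18528 = -3890879/210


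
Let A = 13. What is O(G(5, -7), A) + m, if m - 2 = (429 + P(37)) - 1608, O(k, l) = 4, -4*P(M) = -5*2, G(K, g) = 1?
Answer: -2341/2 ≈ -1170.5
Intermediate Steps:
P(M) = 5/2 (P(M) = -(-5)*2/4 = -¼*(-10) = 5/2)
m = -2349/2 (m = 2 + ((429 + 5/2) - 1608) = 2 + (863/2 - 1608) = 2 - 2353/2 = -2349/2 ≈ -1174.5)
O(G(5, -7), A) + m = 4 - 2349/2 = -2341/2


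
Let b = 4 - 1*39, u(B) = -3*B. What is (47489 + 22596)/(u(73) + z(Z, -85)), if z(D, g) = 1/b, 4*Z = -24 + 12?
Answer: -2452975/7666 ≈ -319.98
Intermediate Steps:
Z = -3 (Z = (-24 + 12)/4 = (¼)*(-12) = -3)
b = -35 (b = 4 - 39 = -35)
z(D, g) = -1/35 (z(D, g) = 1/(-35) = -1/35)
(47489 + 22596)/(u(73) + z(Z, -85)) = (47489 + 22596)/(-3*73 - 1/35) = 70085/(-219 - 1/35) = 70085/(-7666/35) = 70085*(-35/7666) = -2452975/7666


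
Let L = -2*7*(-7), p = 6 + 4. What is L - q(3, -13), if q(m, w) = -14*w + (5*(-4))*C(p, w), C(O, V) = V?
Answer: -344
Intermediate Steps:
p = 10
L = 98 (L = -14*(-7) = 98)
q(m, w) = -34*w (q(m, w) = -14*w + (5*(-4))*w = -14*w - 20*w = -34*w)
L - q(3, -13) = 98 - (-34)*(-13) = 98 - 1*442 = 98 - 442 = -344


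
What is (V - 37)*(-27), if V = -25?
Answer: 1674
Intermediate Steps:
(V - 37)*(-27) = (-25 - 37)*(-27) = -62*(-27) = 1674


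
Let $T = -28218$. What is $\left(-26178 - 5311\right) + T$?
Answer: $-59707$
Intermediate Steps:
$\left(-26178 - 5311\right) + T = \left(-26178 - 5311\right) - 28218 = -31489 - 28218 = -59707$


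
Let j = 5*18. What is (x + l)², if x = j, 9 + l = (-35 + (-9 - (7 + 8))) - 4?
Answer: 324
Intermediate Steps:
j = 90
l = -72 (l = -9 + ((-35 + (-9 - (7 + 8))) - 4) = -9 + ((-35 + (-9 - 1*15)) - 4) = -9 + ((-35 + (-9 - 15)) - 4) = -9 + ((-35 - 24) - 4) = -9 + (-59 - 4) = -9 - 63 = -72)
x = 90
(x + l)² = (90 - 72)² = 18² = 324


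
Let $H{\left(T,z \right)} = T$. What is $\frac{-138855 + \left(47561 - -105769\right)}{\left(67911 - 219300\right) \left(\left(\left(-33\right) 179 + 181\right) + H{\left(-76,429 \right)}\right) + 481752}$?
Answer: $\frac{965}{58589382} \approx 1.6471 \cdot 10^{-5}$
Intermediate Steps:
$\frac{-138855 + \left(47561 - -105769\right)}{\left(67911 - 219300\right) \left(\left(\left(-33\right) 179 + 181\right) + H{\left(-76,429 \right)}\right) + 481752} = \frac{-138855 + \left(47561 - -105769\right)}{\left(67911 - 219300\right) \left(\left(\left(-33\right) 179 + 181\right) - 76\right) + 481752} = \frac{-138855 + \left(47561 + 105769\right)}{- 151389 \left(\left(-5907 + 181\right) - 76\right) + 481752} = \frac{-138855 + 153330}{- 151389 \left(-5726 - 76\right) + 481752} = \frac{14475}{\left(-151389\right) \left(-5802\right) + 481752} = \frac{14475}{878358978 + 481752} = \frac{14475}{878840730} = 14475 \cdot \frac{1}{878840730} = \frac{965}{58589382}$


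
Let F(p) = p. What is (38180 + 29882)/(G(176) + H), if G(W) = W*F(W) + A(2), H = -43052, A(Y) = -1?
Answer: -68062/12077 ≈ -5.6357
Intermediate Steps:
G(W) = -1 + W² (G(W) = W*W - 1 = W² - 1 = -1 + W²)
(38180 + 29882)/(G(176) + H) = (38180 + 29882)/((-1 + 176²) - 43052) = 68062/((-1 + 30976) - 43052) = 68062/(30975 - 43052) = 68062/(-12077) = 68062*(-1/12077) = -68062/12077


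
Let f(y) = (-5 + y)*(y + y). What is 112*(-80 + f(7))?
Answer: -5824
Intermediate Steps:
f(y) = 2*y*(-5 + y) (f(y) = (-5 + y)*(2*y) = 2*y*(-5 + y))
112*(-80 + f(7)) = 112*(-80 + 2*7*(-5 + 7)) = 112*(-80 + 2*7*2) = 112*(-80 + 28) = 112*(-52) = -5824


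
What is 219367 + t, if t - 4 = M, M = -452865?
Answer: -233494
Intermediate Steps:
t = -452861 (t = 4 - 452865 = -452861)
219367 + t = 219367 - 452861 = -233494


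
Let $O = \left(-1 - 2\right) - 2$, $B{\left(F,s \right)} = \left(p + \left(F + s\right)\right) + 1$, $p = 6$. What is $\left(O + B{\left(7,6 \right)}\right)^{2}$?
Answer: $225$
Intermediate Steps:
$B{\left(F,s \right)} = 7 + F + s$ ($B{\left(F,s \right)} = \left(6 + \left(F + s\right)\right) + 1 = \left(6 + F + s\right) + 1 = 7 + F + s$)
$O = -5$ ($O = \left(-1 - 2\right) - 2 = -3 - 2 = -5$)
$\left(O + B{\left(7,6 \right)}\right)^{2} = \left(-5 + \left(7 + 7 + 6\right)\right)^{2} = \left(-5 + 20\right)^{2} = 15^{2} = 225$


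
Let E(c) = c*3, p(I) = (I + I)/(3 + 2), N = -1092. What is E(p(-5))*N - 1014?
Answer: 5538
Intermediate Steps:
p(I) = 2*I/5 (p(I) = (2*I)/5 = (2*I)*(⅕) = 2*I/5)
E(c) = 3*c
E(p(-5))*N - 1014 = (3*((⅖)*(-5)))*(-1092) - 1014 = (3*(-2))*(-1092) - 1014 = -6*(-1092) - 1014 = 6552 - 1014 = 5538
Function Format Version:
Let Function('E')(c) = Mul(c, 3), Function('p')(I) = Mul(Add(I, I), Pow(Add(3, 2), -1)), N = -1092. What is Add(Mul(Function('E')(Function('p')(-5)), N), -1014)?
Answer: 5538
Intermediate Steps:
Function('p')(I) = Mul(Rational(2, 5), I) (Function('p')(I) = Mul(Mul(2, I), Pow(5, -1)) = Mul(Mul(2, I), Rational(1, 5)) = Mul(Rational(2, 5), I))
Function('E')(c) = Mul(3, c)
Add(Mul(Function('E')(Function('p')(-5)), N), -1014) = Add(Mul(Mul(3, Mul(Rational(2, 5), -5)), -1092), -1014) = Add(Mul(Mul(3, -2), -1092), -1014) = Add(Mul(-6, -1092), -1014) = Add(6552, -1014) = 5538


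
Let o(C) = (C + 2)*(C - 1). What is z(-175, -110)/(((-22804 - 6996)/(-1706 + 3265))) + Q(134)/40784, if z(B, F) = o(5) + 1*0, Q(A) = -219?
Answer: -223353671/151920400 ≈ -1.4702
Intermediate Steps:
o(C) = (-1 + C)*(2 + C) (o(C) = (2 + C)*(-1 + C) = (-1 + C)*(2 + C))
z(B, F) = 28 (z(B, F) = (-2 + 5 + 5²) + 1*0 = (-2 + 5 + 25) + 0 = 28 + 0 = 28)
z(-175, -110)/(((-22804 - 6996)/(-1706 + 3265))) + Q(134)/40784 = 28/(((-22804 - 6996)/(-1706 + 3265))) - 219/40784 = 28/((-29800/1559)) - 219*1/40784 = 28/((-29800*1/1559)) - 219/40784 = 28/(-29800/1559) - 219/40784 = 28*(-1559/29800) - 219/40784 = -10913/7450 - 219/40784 = -223353671/151920400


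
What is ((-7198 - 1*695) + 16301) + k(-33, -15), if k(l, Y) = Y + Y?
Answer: 8378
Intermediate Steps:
k(l, Y) = 2*Y
((-7198 - 1*695) + 16301) + k(-33, -15) = ((-7198 - 1*695) + 16301) + 2*(-15) = ((-7198 - 695) + 16301) - 30 = (-7893 + 16301) - 30 = 8408 - 30 = 8378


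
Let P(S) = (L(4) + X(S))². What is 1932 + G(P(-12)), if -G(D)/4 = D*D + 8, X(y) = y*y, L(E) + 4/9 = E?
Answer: -12440901634324/6561 ≈ -1.8962e+9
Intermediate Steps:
L(E) = -4/9 + E
X(y) = y²
P(S) = (32/9 + S²)² (P(S) = ((-4/9 + 4) + S²)² = (32/9 + S²)²)
G(D) = -32 - 4*D² (G(D) = -4*(D*D + 8) = -4*(D² + 8) = -4*(8 + D²) = -32 - 4*D²)
1932 + G(P(-12)) = 1932 + (-32 - 4*(32 + 9*(-12)²)⁴/6561) = 1932 + (-32 - 4*(32 + 9*144)⁴/6561) = 1932 + (-32 - 4*(32 + 1296)⁴/6561) = 1932 + (-32 - 4*((1/81)*1328²)²) = 1932 + (-32 - 4*((1/81)*1763584)²) = 1932 + (-32 - 4*(1763584/81)²) = 1932 + (-32 - 4*3110228525056/6561) = 1932 + (-32 - 12440914100224/6561) = 1932 - 12440914310176/6561 = -12440901634324/6561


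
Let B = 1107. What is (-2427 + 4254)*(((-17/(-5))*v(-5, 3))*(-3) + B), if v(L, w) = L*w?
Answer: 2302020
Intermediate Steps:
(-2427 + 4254)*(((-17/(-5))*v(-5, 3))*(-3) + B) = (-2427 + 4254)*(((-17/(-5))*(-5*3))*(-3) + 1107) = 1827*((-17*(-1/5)*(-15))*(-3) + 1107) = 1827*(((17/5)*(-15))*(-3) + 1107) = 1827*(-51*(-3) + 1107) = 1827*(153 + 1107) = 1827*1260 = 2302020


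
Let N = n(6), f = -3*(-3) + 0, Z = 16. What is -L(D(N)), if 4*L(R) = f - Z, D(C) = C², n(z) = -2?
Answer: 7/4 ≈ 1.7500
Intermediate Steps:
f = 9 (f = 9 + 0 = 9)
N = -2
L(R) = -7/4 (L(R) = (9 - 1*16)/4 = (9 - 16)/4 = (¼)*(-7) = -7/4)
-L(D(N)) = -1*(-7/4) = 7/4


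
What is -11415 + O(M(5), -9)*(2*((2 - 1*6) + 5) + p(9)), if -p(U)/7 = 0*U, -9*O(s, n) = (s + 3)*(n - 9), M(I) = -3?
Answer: -11415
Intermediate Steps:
O(s, n) = -(-9 + n)*(3 + s)/9 (O(s, n) = -(s + 3)*(n - 9)/9 = -(3 + s)*(-9 + n)/9 = -(-9 + n)*(3 + s)/9)
p(U) = 0 (p(U) = -0*U = -7*0 = 0)
-11415 + O(M(5), -9)*(2*((2 - 1*6) + 5) + p(9)) = -11415 + (3 - 3 - ⅓*(-9) - ⅑*(-9)*(-3))*(2*((2 - 1*6) + 5) + 0) = -11415 + (3 - 3 + 3 - 3)*(2*((2 - 6) + 5) + 0) = -11415 + 0*(2*(-4 + 5) + 0) = -11415 + 0*(2*1 + 0) = -11415 + 0*(2 + 0) = -11415 + 0*2 = -11415 + 0 = -11415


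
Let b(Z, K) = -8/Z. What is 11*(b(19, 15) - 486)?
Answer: -101662/19 ≈ -5350.6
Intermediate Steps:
11*(b(19, 15) - 486) = 11*(-8/19 - 486) = 11*(-9242/19) = -101662/19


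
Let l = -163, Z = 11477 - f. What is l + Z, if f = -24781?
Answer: 36095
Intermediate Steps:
Z = 36258 (Z = 11477 - 1*(-24781) = 11477 + 24781 = 36258)
l + Z = -163 + 36258 = 36095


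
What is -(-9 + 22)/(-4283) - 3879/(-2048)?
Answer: 16640381/8771584 ≈ 1.8971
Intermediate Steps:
-(-9 + 22)/(-4283) - 3879/(-2048) = -1*13*(-1/4283) - 3879*(-1/2048) = -13*(-1/4283) + 3879/2048 = 13/4283 + 3879/2048 = 16640381/8771584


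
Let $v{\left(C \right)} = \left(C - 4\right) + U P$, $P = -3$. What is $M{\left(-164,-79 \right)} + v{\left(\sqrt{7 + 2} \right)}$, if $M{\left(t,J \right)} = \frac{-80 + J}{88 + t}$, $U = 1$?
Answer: $- \frac{145}{76} \approx -1.9079$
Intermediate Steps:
$v{\left(C \right)} = -7 + C$ ($v{\left(C \right)} = \left(C - 4\right) + 1 \left(-3\right) = \left(-4 + C\right) - 3 = -7 + C$)
$M{\left(t,J \right)} = \frac{-80 + J}{88 + t}$
$M{\left(-164,-79 \right)} + v{\left(\sqrt{7 + 2} \right)} = \frac{-80 - 79}{88 - 164} - \left(7 - \sqrt{7 + 2}\right) = \frac{1}{-76} \left(-159\right) - \left(7 - \sqrt{9}\right) = \left(- \frac{1}{76}\right) \left(-159\right) + \left(-7 + 3\right) = \frac{159}{76} - 4 = - \frac{145}{76}$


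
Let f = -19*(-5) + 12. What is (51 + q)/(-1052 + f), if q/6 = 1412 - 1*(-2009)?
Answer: -6859/315 ≈ -21.775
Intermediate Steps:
f = 107 (f = 95 + 12 = 107)
q = 20526 (q = 6*(1412 - 1*(-2009)) = 6*(1412 + 2009) = 6*3421 = 20526)
(51 + q)/(-1052 + f) = (51 + 20526)/(-1052 + 107) = 20577/(-945) = 20577*(-1/945) = -6859/315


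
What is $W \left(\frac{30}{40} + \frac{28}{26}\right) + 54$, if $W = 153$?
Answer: $\frac{17343}{52} \approx 333.52$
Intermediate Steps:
$W \left(\frac{30}{40} + \frac{28}{26}\right) + 54 = 153 \left(\frac{30}{40} + \frac{28}{26}\right) + 54 = 153 \left(30 \cdot \frac{1}{40} + 28 \cdot \frac{1}{26}\right) + 54 = 153 \left(\frac{3}{4} + \frac{14}{13}\right) + 54 = 153 \cdot \frac{95}{52} + 54 = \frac{14535}{52} + 54 = \frac{17343}{52}$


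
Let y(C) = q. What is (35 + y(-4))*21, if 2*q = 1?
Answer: 1491/2 ≈ 745.50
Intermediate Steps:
q = 1/2 (q = (1/2)*1 = 1/2 ≈ 0.50000)
y(C) = 1/2
(35 + y(-4))*21 = (35 + 1/2)*21 = (71/2)*21 = 1491/2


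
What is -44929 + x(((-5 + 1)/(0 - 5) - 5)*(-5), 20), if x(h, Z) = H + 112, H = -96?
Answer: -44913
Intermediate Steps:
x(h, Z) = 16 (x(h, Z) = -96 + 112 = 16)
-44929 + x(((-5 + 1)/(0 - 5) - 5)*(-5), 20) = -44929 + 16 = -44913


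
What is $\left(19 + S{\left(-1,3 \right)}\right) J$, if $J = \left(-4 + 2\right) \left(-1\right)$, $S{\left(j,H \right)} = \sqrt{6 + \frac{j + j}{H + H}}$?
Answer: $38 + \frac{2 \sqrt{51}}{3} \approx 42.761$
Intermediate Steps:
$S{\left(j,H \right)} = \sqrt{6 + \frac{j}{H}}$ ($S{\left(j,H \right)} = \sqrt{6 + \frac{2 j}{2 H}} = \sqrt{6 + 2 j \frac{1}{2 H}} = \sqrt{6 + \frac{j}{H}}$)
$J = 2$ ($J = \left(-2\right) \left(-1\right) = 2$)
$\left(19 + S{\left(-1,3 \right)}\right) J = \left(19 + \sqrt{6 - \frac{1}{3}}\right) 2 = \left(19 + \sqrt{\frac{17}{3}}\right) 2 = \left(19 + \frac{\sqrt{51}}{3}\right) 2 = 38 + \frac{2 \sqrt{51}}{3}$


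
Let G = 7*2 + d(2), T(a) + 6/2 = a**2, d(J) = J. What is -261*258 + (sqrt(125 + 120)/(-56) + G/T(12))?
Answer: -9494642/141 - sqrt(5)/8 ≈ -67338.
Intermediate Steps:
T(a) = -3 + a**2
G = 16 (G = 7*2 + 2 = 14 + 2 = 16)
-261*258 + (sqrt(125 + 120)/(-56) + G/T(12)) = -261*258 + (sqrt(125 + 120)/(-56) + 16/(-3 + 12**2)) = -67338 + (sqrt(245)*(-1/56) + 16/(-3 + 144)) = -67338 + ((7*sqrt(5))*(-1/56) + 16/141) = -67338 + (-sqrt(5)/8 + 16*(1/141)) = -67338 + (-sqrt(5)/8 + 16/141) = -67338 + (16/141 - sqrt(5)/8) = -9494642/141 - sqrt(5)/8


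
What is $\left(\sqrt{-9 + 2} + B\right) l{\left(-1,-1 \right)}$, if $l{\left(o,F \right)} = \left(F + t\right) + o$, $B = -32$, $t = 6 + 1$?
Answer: $-160 + 5 i \sqrt{7} \approx -160.0 + 13.229 i$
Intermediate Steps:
$t = 7$
$l{\left(o,F \right)} = 7 + F + o$ ($l{\left(o,F \right)} = \left(F + 7\right) + o = \left(7 + F\right) + o = 7 + F + o$)
$\left(\sqrt{-9 + 2} + B\right) l{\left(-1,-1 \right)} = \left(\sqrt{-9 + 2} - 32\right) \left(7 - 1 - 1\right) = \left(\sqrt{-7} - 32\right) 5 = \left(i \sqrt{7} - 32\right) 5 = \left(-32 + i \sqrt{7}\right) 5 = -160 + 5 i \sqrt{7}$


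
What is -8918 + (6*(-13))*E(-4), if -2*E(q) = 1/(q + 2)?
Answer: -17875/2 ≈ -8937.5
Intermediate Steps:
E(q) = -1/(2*(2 + q)) (E(q) = -1/(2*(q + 2)) = -1/(2*(2 + q)))
-8918 + (6*(-13))*E(-4) = -8918 + (6*(-13))*(-1/(4 + 2*(-4))) = -8918 - (-78)/(4 - 8) = -8918 - (-78)/(-4) = -8918 - (-78)*(-1)/4 = -8918 - 78*¼ = -8918 - 39/2 = -17875/2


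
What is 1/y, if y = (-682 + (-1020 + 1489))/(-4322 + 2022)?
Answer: 2300/213 ≈ 10.798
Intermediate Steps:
y = 213/2300 (y = (-682 + 469)/(-2300) = -213*(-1/2300) = 213/2300 ≈ 0.092609)
1/y = 1/(213/2300) = 2300/213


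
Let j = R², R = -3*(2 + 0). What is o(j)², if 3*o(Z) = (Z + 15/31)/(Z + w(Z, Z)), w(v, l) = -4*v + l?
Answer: 142129/4981824 ≈ 0.028530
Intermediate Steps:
w(v, l) = l - 4*v
R = -6 (R = -3*2 = -6)
j = 36 (j = (-6)² = 36)
o(Z) = -(15/31 + Z)/(6*Z) (o(Z) = ((Z + 15/31)/(Z + (Z - 4*Z)))/3 = ((Z + 15*(1/31))/(Z - 3*Z))/3 = ((Z + 15/31)/((-2*Z)))/3 = ((15/31 + Z)*(-1/(2*Z)))/3 = (-(15/31 + Z)/(2*Z))/3 = -(15/31 + Z)/(6*Z))
o(j)² = ((1/186)*(-15 - 31*36)/36)² = ((1/186)*(1/36)*(-15 - 1116))² = ((1/186)*(1/36)*(-1131))² = (-377/2232)² = 142129/4981824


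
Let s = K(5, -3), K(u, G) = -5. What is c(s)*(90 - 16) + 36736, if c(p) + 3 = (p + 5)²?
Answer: 36514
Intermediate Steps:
s = -5
c(p) = -3 + (5 + p)² (c(p) = -3 + (p + 5)² = -3 + (5 + p)²)
c(s)*(90 - 16) + 36736 = (-3 + (5 - 5)²)*(90 - 16) + 36736 = (-3 + 0²)*74 + 36736 = (-3 + 0)*74 + 36736 = -3*74 + 36736 = -222 + 36736 = 36514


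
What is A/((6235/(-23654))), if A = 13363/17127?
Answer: -316088402/106786845 ≈ -2.9600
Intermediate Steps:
A = 13363/17127 (A = 13363*(1/17127) = 13363/17127 ≈ 0.78023)
A/((6235/(-23654))) = 13363/(17127*((6235/(-23654)))) = 13363/(17127*((6235*(-1/23654)))) = 13363/(17127*(-6235/23654)) = (13363/17127)*(-23654/6235) = -316088402/106786845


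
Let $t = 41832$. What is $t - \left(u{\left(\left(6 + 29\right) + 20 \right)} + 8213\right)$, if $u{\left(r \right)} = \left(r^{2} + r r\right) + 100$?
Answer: $27469$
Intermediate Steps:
$u{\left(r \right)} = 100 + 2 r^{2}$ ($u{\left(r \right)} = \left(r^{2} + r^{2}\right) + 100 = 2 r^{2} + 100 = 100 + 2 r^{2}$)
$t - \left(u{\left(\left(6 + 29\right) + 20 \right)} + 8213\right) = 41832 - \left(\left(100 + 2 \left(\left(6 + 29\right) + 20\right)^{2}\right) + 8213\right) = 41832 - \left(\left(100 + 2 \left(35 + 20\right)^{2}\right) + 8213\right) = 41832 - \left(\left(100 + 2 \cdot 55^{2}\right) + 8213\right) = 41832 - \left(\left(100 + 2 \cdot 3025\right) + 8213\right) = 41832 - \left(\left(100 + 6050\right) + 8213\right) = 41832 - \left(6150 + 8213\right) = 41832 - 14363 = 27469$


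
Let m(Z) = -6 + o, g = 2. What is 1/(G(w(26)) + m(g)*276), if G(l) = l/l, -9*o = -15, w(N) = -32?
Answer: -1/1195 ≈ -0.00083682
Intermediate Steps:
o = 5/3 (o = -⅑*(-15) = 5/3 ≈ 1.6667)
m(Z) = -13/3 (m(Z) = -6 + 5/3 = -13/3)
G(l) = 1
1/(G(w(26)) + m(g)*276) = 1/(1 - 13/3*276) = 1/(1 - 1196) = 1/(-1195) = -1/1195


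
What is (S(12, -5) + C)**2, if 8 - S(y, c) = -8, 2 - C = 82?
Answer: 4096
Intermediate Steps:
C = -80 (C = 2 - 1*82 = 2 - 82 = -80)
S(y, c) = 16 (S(y, c) = 8 - 1*(-8) = 8 + 8 = 16)
(S(12, -5) + C)**2 = (16 - 80)**2 = (-64)**2 = 4096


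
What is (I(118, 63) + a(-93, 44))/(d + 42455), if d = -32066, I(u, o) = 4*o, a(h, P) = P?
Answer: 296/10389 ≈ 0.028492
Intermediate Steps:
(I(118, 63) + a(-93, 44))/(d + 42455) = (4*63 + 44)/(-32066 + 42455) = (252 + 44)/10389 = 296*(1/10389) = 296/10389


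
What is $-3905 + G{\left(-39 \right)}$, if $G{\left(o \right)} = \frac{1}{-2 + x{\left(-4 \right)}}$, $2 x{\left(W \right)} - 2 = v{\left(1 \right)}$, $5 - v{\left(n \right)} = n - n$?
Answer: $- \frac{11713}{3} \approx -3904.3$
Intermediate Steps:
$v{\left(n \right)} = 5$ ($v{\left(n \right)} = 5 - \left(n - n\right) = 5 - 0 = 5 + 0 = 5$)
$x{\left(W \right)} = \frac{7}{2}$ ($x{\left(W \right)} = 1 + \frac{1}{2} \cdot 5 = 1 + \frac{5}{2} = \frac{7}{2}$)
$G{\left(o \right)} = \frac{2}{3}$ ($G{\left(o \right)} = \frac{1}{-2 + \frac{7}{2}} = \frac{1}{\frac{3}{2}} = \frac{2}{3}$)
$-3905 + G{\left(-39 \right)} = -3905 + \frac{2}{3} = - \frac{11713}{3}$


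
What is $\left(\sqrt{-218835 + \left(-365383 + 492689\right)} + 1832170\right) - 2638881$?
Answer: $-806711 + i \sqrt{91529} \approx -8.0671 \cdot 10^{5} + 302.54 i$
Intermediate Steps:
$\left(\sqrt{-218835 + \left(-365383 + 492689\right)} + 1832170\right) - 2638881 = \left(\sqrt{-218835 + 127306} + 1832170\right) - 2638881 = \left(\sqrt{-91529} + 1832170\right) - 2638881 = \left(i \sqrt{91529} + 1832170\right) - 2638881 = \left(1832170 + i \sqrt{91529}\right) - 2638881 = -806711 + i \sqrt{91529}$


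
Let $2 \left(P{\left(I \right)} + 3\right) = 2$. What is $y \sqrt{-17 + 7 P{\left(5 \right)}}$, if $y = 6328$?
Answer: $6328 i \sqrt{31} \approx 35233.0 i$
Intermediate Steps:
$P{\left(I \right)} = -2$ ($P{\left(I \right)} = -3 + \frac{1}{2} \cdot 2 = -3 + 1 = -2$)
$y \sqrt{-17 + 7 P{\left(5 \right)}} = 6328 \sqrt{-17 + 7 \left(-2\right)} = 6328 \sqrt{-17 - 14} = 6328 \sqrt{-31} = 6328 i \sqrt{31}$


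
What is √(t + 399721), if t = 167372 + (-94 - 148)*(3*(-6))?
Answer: √571449 ≈ 755.94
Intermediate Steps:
t = 171728 (t = 167372 - 242*(-18) = 167372 + 4356 = 171728)
√(t + 399721) = √(171728 + 399721) = √571449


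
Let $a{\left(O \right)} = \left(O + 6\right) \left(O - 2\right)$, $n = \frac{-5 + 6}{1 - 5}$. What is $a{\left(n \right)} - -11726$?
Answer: $\frac{187409}{16} \approx 11713.0$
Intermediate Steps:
$n = - \frac{1}{4}$ ($n = 1 \frac{1}{-4} = 1 \left(- \frac{1}{4}\right) = - \frac{1}{4} \approx -0.25$)
$a{\left(O \right)} = \left(-2 + O\right) \left(6 + O\right)$ ($a{\left(O \right)} = \left(6 + O\right) \left(-2 + O\right) = \left(-2 + O\right) \left(6 + O\right)$)
$a{\left(n \right)} - -11726 = \left(-12 + \left(- \frac{1}{4}\right)^{2} + 4 \left(- \frac{1}{4}\right)\right) - -11726 = \left(-12 + \frac{1}{16} - 1\right) + 11726 = - \frac{207}{16} + 11726 = \frac{187409}{16}$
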